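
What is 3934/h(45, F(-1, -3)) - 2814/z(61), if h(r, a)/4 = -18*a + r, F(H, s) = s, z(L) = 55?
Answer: -40817/990 ≈ -41.229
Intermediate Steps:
h(r, a) = -72*a + 4*r (h(r, a) = 4*(-18*a + r) = 4*(r - 18*a) = -72*a + 4*r)
3934/h(45, F(-1, -3)) - 2814/z(61) = 3934/(-72*(-3) + 4*45) - 2814/55 = 3934/(216 + 180) - 2814*1/55 = 3934/396 - 2814/55 = 3934*(1/396) - 2814/55 = 1967/198 - 2814/55 = -40817/990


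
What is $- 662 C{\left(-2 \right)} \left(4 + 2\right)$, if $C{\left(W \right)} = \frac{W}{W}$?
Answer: $-3972$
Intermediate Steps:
$C{\left(W \right)} = 1$
$- 662 C{\left(-2 \right)} \left(4 + 2\right) = - 662 \cdot 1 \left(4 + 2\right) = - 662 \cdot 1 \cdot 6 = \left(-662\right) 6 = -3972$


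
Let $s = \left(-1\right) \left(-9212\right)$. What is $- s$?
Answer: $-9212$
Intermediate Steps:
$s = 9212$
$- s = \left(-1\right) 9212 = -9212$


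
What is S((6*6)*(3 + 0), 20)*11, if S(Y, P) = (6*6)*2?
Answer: 792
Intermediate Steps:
S(Y, P) = 72 (S(Y, P) = 36*2 = 72)
S((6*6)*(3 + 0), 20)*11 = 72*11 = 792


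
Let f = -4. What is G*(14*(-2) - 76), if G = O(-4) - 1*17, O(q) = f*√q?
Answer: 1768 + 832*I ≈ 1768.0 + 832.0*I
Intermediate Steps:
O(q) = -4*√q
G = -17 - 8*I (G = -8*I - 1*17 = -8*I - 17 = -17 - 8*I ≈ -17.0 - 8.0*I)
G*(14*(-2) - 76) = (-17 - 8*I)*(14*(-2) - 76) = (-17 - 8*I)*(-28 - 76) = (-17 - 8*I)*(-104) = 1768 + 832*I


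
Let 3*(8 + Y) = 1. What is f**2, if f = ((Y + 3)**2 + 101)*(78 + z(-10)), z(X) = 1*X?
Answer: 5646019600/81 ≈ 6.9704e+7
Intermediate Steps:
Y = -23/3 (Y = -8 + (1/3)*1 = -8 + 1/3 = -23/3 ≈ -7.6667)
z(X) = X
f = 75140/9 (f = ((-23/3 + 3)**2 + 101)*(78 - 10) = ((-14/3)**2 + 101)*68 = (196/9 + 101)*68 = (1105/9)*68 = 75140/9 ≈ 8348.9)
f**2 = (75140/9)**2 = 5646019600/81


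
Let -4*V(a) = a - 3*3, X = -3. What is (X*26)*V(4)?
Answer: -195/2 ≈ -97.500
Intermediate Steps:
V(a) = 9/4 - a/4 (V(a) = -(a - 3*3)/4 = -(a - 9)/4 = -(-9 + a)/4 = 9/4 - a/4)
(X*26)*V(4) = (-3*26)*(9/4 - ¼*4) = -78*(9/4 - 1) = -78*5/4 = -195/2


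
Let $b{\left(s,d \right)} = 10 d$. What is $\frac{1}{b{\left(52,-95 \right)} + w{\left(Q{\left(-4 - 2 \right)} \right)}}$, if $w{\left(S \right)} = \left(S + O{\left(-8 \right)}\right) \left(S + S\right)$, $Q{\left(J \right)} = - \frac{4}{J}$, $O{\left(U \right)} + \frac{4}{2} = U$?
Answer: $- \frac{9}{8662} \approx -0.001039$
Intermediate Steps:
$O{\left(U \right)} = -2 + U$
$w{\left(S \right)} = 2 S \left(-10 + S\right)$ ($w{\left(S \right)} = \left(S - 10\right) \left(S + S\right) = \left(S - 10\right) 2 S = \left(-10 + S\right) 2 S = 2 S \left(-10 + S\right)$)
$\frac{1}{b{\left(52,-95 \right)} + w{\left(Q{\left(-4 - 2 \right)} \right)}} = \frac{1}{10 \left(-95\right) + 2 \left(- \frac{4}{-4 - 2}\right) \left(-10 - \frac{4}{-4 - 2}\right)} = \frac{1}{-950 + 2 \left(- \frac{4}{-4 - 2}\right) \left(-10 - \frac{4}{-4 - 2}\right)} = \frac{1}{-950 + 2 \left(- \frac{4}{-6}\right) \left(-10 - \frac{4}{-6}\right)} = \frac{1}{-950 + 2 \left(\left(-4\right) \left(- \frac{1}{6}\right)\right) \left(-10 - - \frac{2}{3}\right)} = \frac{1}{-950 + 2 \cdot \frac{2}{3} \left(-10 + \frac{2}{3}\right)} = \frac{1}{-950 + 2 \cdot \frac{2}{3} \left(- \frac{28}{3}\right)} = \frac{1}{-950 - \frac{112}{9}} = \frac{1}{- \frac{8662}{9}} = - \frac{9}{8662}$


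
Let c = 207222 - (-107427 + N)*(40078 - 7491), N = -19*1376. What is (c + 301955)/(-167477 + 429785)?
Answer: 2176593677/131154 ≈ 16596.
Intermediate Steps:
N = -26144
c = 4352885399 (c = 207222 - (-107427 - 26144)*(40078 - 7491) = 207222 - (-133571)*32587 = 207222 - 1*(-4352678177) = 207222 + 4352678177 = 4352885399)
(c + 301955)/(-167477 + 429785) = (4352885399 + 301955)/(-167477 + 429785) = 4353187354/262308 = 4353187354*(1/262308) = 2176593677/131154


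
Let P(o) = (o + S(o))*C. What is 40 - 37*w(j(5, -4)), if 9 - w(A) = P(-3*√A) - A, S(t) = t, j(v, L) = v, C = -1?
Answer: -478 + 222*√5 ≈ 18.407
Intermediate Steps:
P(o) = -2*o (P(o) = (o + o)*(-1) = (2*o)*(-1) = -2*o)
w(A) = 9 + A - 6*√A (w(A) = 9 - (-(-6)*√A - A) = 9 - (6*√A - A) = 9 - (-A + 6*√A) = 9 + (A - 6*√A) = 9 + A - 6*√A)
40 - 37*w(j(5, -4)) = 40 - 37*(9 + 5 - 6*√5) = 40 - 37*(14 - 6*√5) = 40 + (-518 + 222*√5) = -478 + 222*√5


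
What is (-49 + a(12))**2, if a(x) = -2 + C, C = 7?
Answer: 1936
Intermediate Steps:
a(x) = 5 (a(x) = -2 + 7 = 5)
(-49 + a(12))**2 = (-49 + 5)**2 = (-44)**2 = 1936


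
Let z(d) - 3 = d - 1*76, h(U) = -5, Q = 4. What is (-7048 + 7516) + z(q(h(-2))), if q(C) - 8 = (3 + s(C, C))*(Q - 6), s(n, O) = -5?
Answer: 407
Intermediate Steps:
q(C) = 12 (q(C) = 8 + (3 - 5)*(4 - 6) = 8 - 2*(-2) = 8 + 4 = 12)
z(d) = -73 + d (z(d) = 3 + (d - 1*76) = 3 + (d - 76) = 3 + (-76 + d) = -73 + d)
(-7048 + 7516) + z(q(h(-2))) = (-7048 + 7516) + (-73 + 12) = 468 - 61 = 407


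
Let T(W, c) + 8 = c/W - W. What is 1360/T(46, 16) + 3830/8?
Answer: 1118995/2468 ≈ 453.40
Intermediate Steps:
T(W, c) = -8 - W + c/W (T(W, c) = -8 + (c/W - W) = -8 + (-W + c/W) = -8 - W + c/W)
1360/T(46, 16) + 3830/8 = 1360/(-8 - 1*46 + 16/46) + 3830/8 = 1360/(-8 - 46 + 16*(1/46)) + 3830*(⅛) = 1360/(-8 - 46 + 8/23) + 1915/4 = 1360/(-1234/23) + 1915/4 = 1360*(-23/1234) + 1915/4 = -15640/617 + 1915/4 = 1118995/2468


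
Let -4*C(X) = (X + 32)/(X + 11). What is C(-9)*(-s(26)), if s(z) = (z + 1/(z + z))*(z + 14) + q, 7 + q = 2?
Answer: 309695/104 ≈ 2977.8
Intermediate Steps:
C(X) = -(32 + X)/(4*(11 + X)) (C(X) = -(X + 32)/(4*(X + 11)) = -(32 + X)/(4*(11 + X)))
q = -5 (q = -7 + 2 = -5)
s(z) = -5 + (14 + z)*(z + 1/(2*z)) (s(z) = (z + 1/(z + z))*(z + 14) - 5 = (z + 1/(2*z))*(14 + z) - 5 = (14 + z)*(z + 1/(2*z)) - 5 = -5 + (14 + z)*(z + 1/(2*z)))
C(-9)*(-s(26)) = ((-32 - 1*(-9))/(4*(11 - 9)))*(-(-9/2 + 26² + 7/26 + 14*26)) = ((¼)*(-32 + 9)/2)*(-(-9/2 + 676 + 7*(1/26) + 364)) = ((¼)*(½)*(-23))*(-(-9/2 + 676 + 7/26 + 364)) = -(-23)*13465/(8*13) = -23/8*(-13465/13) = 309695/104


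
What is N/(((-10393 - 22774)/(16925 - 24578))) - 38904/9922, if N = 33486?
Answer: 1270702159554/164541487 ≈ 7722.7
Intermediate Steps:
N/(((-10393 - 22774)/(16925 - 24578))) - 38904/9922 = 33486/(((-10393 - 22774)/(16925 - 24578))) - 38904/9922 = 33486/((-33167/(-7653))) - 38904*1/9922 = 33486/((-33167*(-1/7653))) - 19452/4961 = 33486/(33167/7653) - 19452/4961 = 33486*(7653/33167) - 19452/4961 = 256268358/33167 - 19452/4961 = 1270702159554/164541487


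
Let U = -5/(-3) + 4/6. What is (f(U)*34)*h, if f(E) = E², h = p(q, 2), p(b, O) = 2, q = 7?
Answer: 3332/9 ≈ 370.22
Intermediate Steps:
h = 2
U = 7/3 (U = -5*(-⅓) + 4*(⅙) = 5/3 + ⅔ = 7/3 ≈ 2.3333)
(f(U)*34)*h = ((7/3)²*34)*2 = ((49/9)*34)*2 = (1666/9)*2 = 3332/9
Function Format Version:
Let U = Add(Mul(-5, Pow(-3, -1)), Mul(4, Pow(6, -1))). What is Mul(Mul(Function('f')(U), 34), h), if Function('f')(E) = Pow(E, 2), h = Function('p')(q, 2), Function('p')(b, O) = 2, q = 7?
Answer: Rational(3332, 9) ≈ 370.22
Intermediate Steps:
h = 2
U = Rational(7, 3) (U = Add(Mul(-5, Rational(-1, 3)), Mul(4, Rational(1, 6))) = Add(Rational(5, 3), Rational(2, 3)) = Rational(7, 3) ≈ 2.3333)
Mul(Mul(Function('f')(U), 34), h) = Mul(Mul(Pow(Rational(7, 3), 2), 34), 2) = Mul(Mul(Rational(49, 9), 34), 2) = Mul(Rational(1666, 9), 2) = Rational(3332, 9)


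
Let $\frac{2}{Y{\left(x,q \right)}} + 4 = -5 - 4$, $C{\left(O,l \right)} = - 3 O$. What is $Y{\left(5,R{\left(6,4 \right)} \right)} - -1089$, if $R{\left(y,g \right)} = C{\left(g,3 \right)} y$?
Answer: $\frac{14155}{13} \approx 1088.8$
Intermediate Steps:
$R{\left(y,g \right)} = - 3 g y$
$Y{\left(x,q \right)} = - \frac{2}{13}$ ($Y{\left(x,q \right)} = \frac{2}{-4 - 9} = \frac{2}{-13} = 2 \left(- \frac{1}{13}\right) = - \frac{2}{13}$)
$Y{\left(5,R{\left(6,4 \right)} \right)} - -1089 = - \frac{2}{13} - -1089 = - \frac{2}{13} + 1089 = \frac{14155}{13}$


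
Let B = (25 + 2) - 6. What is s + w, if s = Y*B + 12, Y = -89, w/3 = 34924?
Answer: 102915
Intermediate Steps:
w = 104772 (w = 3*34924 = 104772)
B = 21 (B = 27 - 6 = 21)
s = -1857 (s = -89*21 + 12 = -1869 + 12 = -1857)
s + w = -1857 + 104772 = 102915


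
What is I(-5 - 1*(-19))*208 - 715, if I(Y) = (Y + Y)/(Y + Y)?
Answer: -507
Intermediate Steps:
I(Y) = 1 (I(Y) = (2*Y)/((2*Y)) = (2*Y)*(1/(2*Y)) = 1)
I(-5 - 1*(-19))*208 - 715 = 1*208 - 715 = 208 - 715 = -507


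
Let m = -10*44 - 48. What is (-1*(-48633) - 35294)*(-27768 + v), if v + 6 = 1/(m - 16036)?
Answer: -6121768339603/16524 ≈ -3.7048e+8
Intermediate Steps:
m = -488 (m = -440 - 48 = -488)
v = -99145/16524 (v = -6 + 1/(-488 - 16036) = -6 + 1/(-16524) = -6 - 1/16524 = -99145/16524 ≈ -6.0001)
(-1*(-48633) - 35294)*(-27768 + v) = (-1*(-48633) - 35294)*(-27768 - 99145/16524) = (48633 - 35294)*(-458937577/16524) = 13339*(-458937577/16524) = -6121768339603/16524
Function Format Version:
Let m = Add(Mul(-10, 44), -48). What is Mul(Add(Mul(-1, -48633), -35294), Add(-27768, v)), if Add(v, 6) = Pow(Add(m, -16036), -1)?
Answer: Rational(-6121768339603, 16524) ≈ -3.7048e+8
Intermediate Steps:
m = -488 (m = Add(-440, -48) = -488)
v = Rational(-99145, 16524) (v = Add(-6, Pow(Add(-488, -16036), -1)) = Add(-6, Pow(-16524, -1)) = Add(-6, Rational(-1, 16524)) = Rational(-99145, 16524) ≈ -6.0001)
Mul(Add(Mul(-1, -48633), -35294), Add(-27768, v)) = Mul(Add(Mul(-1, -48633), -35294), Add(-27768, Rational(-99145, 16524))) = Mul(Add(48633, -35294), Rational(-458937577, 16524)) = Mul(13339, Rational(-458937577, 16524)) = Rational(-6121768339603, 16524)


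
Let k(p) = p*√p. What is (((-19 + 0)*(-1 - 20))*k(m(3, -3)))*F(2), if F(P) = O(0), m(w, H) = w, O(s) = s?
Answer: 0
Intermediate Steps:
F(P) = 0
k(p) = p^(3/2)
(((-19 + 0)*(-1 - 20))*k(m(3, -3)))*F(2) = (((-19 + 0)*(-1 - 20))*3^(3/2))*0 = ((-19*(-21))*(3*√3))*0 = (399*(3*√3))*0 = (1197*√3)*0 = 0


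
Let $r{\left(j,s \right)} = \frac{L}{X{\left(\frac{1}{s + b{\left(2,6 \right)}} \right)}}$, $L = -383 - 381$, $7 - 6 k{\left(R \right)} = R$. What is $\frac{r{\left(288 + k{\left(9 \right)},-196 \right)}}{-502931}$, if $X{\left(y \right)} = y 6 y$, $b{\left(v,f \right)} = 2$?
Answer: $\frac{14376952}{1508793} \approx 9.5288$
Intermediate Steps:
$k{\left(R \right)} = \frac{7}{6} - \frac{R}{6}$
$X{\left(y \right)} = 6 y^{2}$ ($X{\left(y \right)} = 6 y y = 6 y^{2}$)
$L = -764$
$r{\left(j,s \right)} = - \frac{382 \left(2 + s\right)^{2}}{3}$ ($r{\left(j,s \right)} = - \frac{764}{6 \left(\frac{1}{s + 2}\right)^{2}} = - \frac{764}{6 \left(\frac{1}{2 + s}\right)^{2}} = - \frac{764}{6 \frac{1}{\left(2 + s\right)^{2}}} = - 764 \frac{\left(2 + s\right)^{2}}{6} = - \frac{382 \left(2 + s\right)^{2}}{3}$)
$\frac{r{\left(288 + k{\left(9 \right)},-196 \right)}}{-502931} = \frac{\left(- \frac{382}{3}\right) \left(2 - 196\right)^{2}}{-502931} = - \frac{382 \left(-194\right)^{2}}{3} \left(- \frac{1}{502931}\right) = \left(- \frac{382}{3}\right) 37636 \left(- \frac{1}{502931}\right) = \left(- \frac{14376952}{3}\right) \left(- \frac{1}{502931}\right) = \frac{14376952}{1508793}$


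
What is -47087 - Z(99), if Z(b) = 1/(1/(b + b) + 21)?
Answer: -195835031/4159 ≈ -47087.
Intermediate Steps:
Z(b) = 1/(21 + 1/(2*b)) (Z(b) = 1/(1/(2*b) + 21) = 1/(21 + 1/(2*b)))
-47087 - Z(99) = -47087 - 2*99/(1 + 42*99) = -47087 - 2*99/(1 + 4158) = -47087 - 2*99/4159 = -47087 - 1*198/4159 = -47087 - 198/4159 = -195835031/4159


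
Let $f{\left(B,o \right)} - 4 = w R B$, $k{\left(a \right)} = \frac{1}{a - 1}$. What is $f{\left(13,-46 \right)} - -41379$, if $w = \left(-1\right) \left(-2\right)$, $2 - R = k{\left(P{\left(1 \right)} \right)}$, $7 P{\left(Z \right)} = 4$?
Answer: $\frac{124487}{3} \approx 41496.0$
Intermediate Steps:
$P{\left(Z \right)} = \frac{4}{7}$ ($P{\left(Z \right)} = \frac{1}{7} \cdot 4 = \frac{4}{7}$)
$k{\left(a \right)} = \frac{1}{-1 + a}$
$R = \frac{13}{3}$ ($R = 2 - \frac{1}{-1 + \frac{4}{7}} = 2 - \frac{1}{- \frac{3}{7}} = 2 - - \frac{7}{3} = 2 + \frac{7}{3} = \frac{13}{3} \approx 4.3333$)
$w = 2$
$f{\left(B,o \right)} = 4 + \frac{26 B}{3}$ ($f{\left(B,o \right)} = 4 + 2 \cdot \frac{13}{3} B = 4 + \frac{26 B}{3}$)
$f{\left(13,-46 \right)} - -41379 = \left(4 + \frac{26}{3} \cdot 13\right) - -41379 = \left(4 + \frac{338}{3}\right) + 41379 = \frac{350}{3} + 41379 = \frac{124487}{3}$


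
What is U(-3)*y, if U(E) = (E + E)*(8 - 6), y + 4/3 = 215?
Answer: -2564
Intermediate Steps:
y = 641/3 (y = -4/3 + 215 = 641/3 ≈ 213.67)
U(E) = 4*E (U(E) = (2*E)*2 = 4*E)
U(-3)*y = (4*(-3))*(641/3) = -12*641/3 = -2564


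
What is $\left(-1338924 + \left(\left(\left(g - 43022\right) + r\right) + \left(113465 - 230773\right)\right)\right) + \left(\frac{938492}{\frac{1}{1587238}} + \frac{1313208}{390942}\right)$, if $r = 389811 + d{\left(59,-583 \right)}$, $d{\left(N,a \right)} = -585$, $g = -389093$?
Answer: $\frac{32352810616383981}{21719} \approx 1.4896 \cdot 10^{12}$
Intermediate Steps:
$r = 389226$ ($r = 389811 - 585 = 389226$)
$\left(-1338924 + \left(\left(\left(g - 43022\right) + r\right) + \left(113465 - 230773\right)\right)\right) + \left(\frac{938492}{\frac{1}{1587238}} + \frac{1313208}{390942}\right) = \left(-1338924 + \left(\left(\left(-389093 - 43022\right) + 389226\right) + \left(113465 - 230773\right)\right)\right) + \left(\frac{938492}{\frac{1}{1587238}} + \frac{1313208}{390942}\right) = \left(-1338924 + \left(\left(-432115 + 389226\right) + \left(113465 - 230773\right)\right)\right) + \left(938492 \frac{1}{\frac{1}{1587238}} + 1313208 \cdot \frac{1}{390942}\right) = \left(-1338924 - 160197\right) + \left(938492 \cdot 1587238 + \frac{72956}{21719}\right) = \left(-1338924 - 160197\right) + \left(1489610165096 + \frac{72956}{21719}\right) = -1499121 + \frac{32352843175792980}{21719} = \frac{32352810616383981}{21719}$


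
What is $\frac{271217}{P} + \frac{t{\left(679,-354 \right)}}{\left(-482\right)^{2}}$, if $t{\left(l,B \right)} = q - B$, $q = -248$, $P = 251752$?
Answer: $\frac{15759226005}{14622007912} \approx 1.0778$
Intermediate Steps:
$t{\left(l,B \right)} = -248 - B$
$\frac{271217}{P} + \frac{t{\left(679,-354 \right)}}{\left(-482\right)^{2}} = \frac{271217}{251752} + \frac{-248 - -354}{\left(-482\right)^{2}} = 271217 \cdot \frac{1}{251752} + \frac{-248 + 354}{232324} = \frac{271217}{251752} + 106 \cdot \frac{1}{232324} = \frac{271217}{251752} + \frac{53}{116162} = \frac{15759226005}{14622007912}$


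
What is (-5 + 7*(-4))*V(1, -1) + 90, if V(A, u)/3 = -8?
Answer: 882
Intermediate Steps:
V(A, u) = -24 (V(A, u) = 3*(-8) = -24)
(-5 + 7*(-4))*V(1, -1) + 90 = (-5 + 7*(-4))*(-24) + 90 = (-5 - 28)*(-24) + 90 = -33*(-24) + 90 = 792 + 90 = 882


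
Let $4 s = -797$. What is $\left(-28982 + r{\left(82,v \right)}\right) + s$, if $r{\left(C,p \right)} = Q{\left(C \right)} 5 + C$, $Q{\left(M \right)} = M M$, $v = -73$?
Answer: $\frac{18083}{4} \approx 4520.8$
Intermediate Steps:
$Q{\left(M \right)} = M^{2}$
$s = - \frac{797}{4}$ ($s = \frac{1}{4} \left(-797\right) = - \frac{797}{4} \approx -199.25$)
$r{\left(C,p \right)} = C + 5 C^{2}$ ($r{\left(C,p \right)} = C^{2} \cdot 5 + C = 5 C^{2} + C = C + 5 C^{2}$)
$\left(-28982 + r{\left(82,v \right)}\right) + s = \left(-28982 + 82 \left(1 + 5 \cdot 82\right)\right) - \frac{797}{4} = \left(-28982 + 82 \left(1 + 410\right)\right) - \frac{797}{4} = \left(-28982 + 82 \cdot 411\right) - \frac{797}{4} = \left(-28982 + 33702\right) - \frac{797}{4} = 4720 - \frac{797}{4} = \frac{18083}{4}$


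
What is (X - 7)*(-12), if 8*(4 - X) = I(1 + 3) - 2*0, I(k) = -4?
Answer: 30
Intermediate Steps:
X = 9/2 (X = 4 - (-4 - 2*0)/8 = 4 - (-4 + 0)/8 = 4 - 1/8*(-4) = 4 + 1/2 = 9/2 ≈ 4.5000)
(X - 7)*(-12) = (9/2 - 7)*(-12) = -5/2*(-12) = 30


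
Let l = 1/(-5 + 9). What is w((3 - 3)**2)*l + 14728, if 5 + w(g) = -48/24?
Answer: 58905/4 ≈ 14726.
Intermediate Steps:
w(g) = -7 (w(g) = -5 - 48/24 = -5 - 48*1/24 = -5 - 2 = -7)
l = 1/4 ≈ 0.25000
w((3 - 3)**2)*l + 14728 = -7*1/4 + 14728 = -7/4 + 14728 = 58905/4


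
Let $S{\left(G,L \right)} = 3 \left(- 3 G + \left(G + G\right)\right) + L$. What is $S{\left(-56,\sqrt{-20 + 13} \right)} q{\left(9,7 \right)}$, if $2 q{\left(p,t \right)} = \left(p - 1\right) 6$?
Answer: $4032 + 24 i \sqrt{7} \approx 4032.0 + 63.498 i$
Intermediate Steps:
$q{\left(p,t \right)} = -3 + 3 p$ ($q{\left(p,t \right)} = \frac{\left(p - 1\right) 6}{2} = \frac{\left(-1 + p\right) 6}{2} = \frac{-6 + 6 p}{2} = -3 + 3 p$)
$S{\left(G,L \right)} = L - 3 G$ ($S{\left(G,L \right)} = 3 \left(- 3 G + 2 G\right) + L = 3 \left(- G\right) + L = - 3 G + L = L - 3 G$)
$S{\left(-56,\sqrt{-20 + 13} \right)} q{\left(9,7 \right)} = \left(\sqrt{-20 + 13} - -168\right) \left(-3 + 3 \cdot 9\right) = \left(\sqrt{-7} + 168\right) \left(-3 + 27\right) = \left(i \sqrt{7} + 168\right) 24 = \left(168 + i \sqrt{7}\right) 24 = 4032 + 24 i \sqrt{7}$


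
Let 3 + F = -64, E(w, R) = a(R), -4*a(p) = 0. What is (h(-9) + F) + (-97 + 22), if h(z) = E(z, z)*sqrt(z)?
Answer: -142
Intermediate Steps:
a(p) = 0 (a(p) = -1/4*0 = 0)
E(w, R) = 0
F = -67 (F = -3 - 64 = -67)
h(z) = 0 (h(z) = 0*sqrt(z) = 0)
(h(-9) + F) + (-97 + 22) = (0 - 67) + (-97 + 22) = -67 - 75 = -142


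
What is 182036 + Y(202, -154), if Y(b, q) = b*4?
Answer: 182844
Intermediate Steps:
Y(b, q) = 4*b
182036 + Y(202, -154) = 182036 + 4*202 = 182036 + 808 = 182844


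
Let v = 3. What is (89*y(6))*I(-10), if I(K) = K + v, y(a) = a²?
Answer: -22428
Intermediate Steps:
I(K) = 3 + K (I(K) = K + 3 = 3 + K)
(89*y(6))*I(-10) = (89*6²)*(3 - 10) = (89*36)*(-7) = 3204*(-7) = -22428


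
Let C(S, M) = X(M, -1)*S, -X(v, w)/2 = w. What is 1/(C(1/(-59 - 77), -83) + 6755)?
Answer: 68/459339 ≈ 0.00014804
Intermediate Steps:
X(v, w) = -2*w
C(S, M) = 2*S (C(S, M) = (-2*(-1))*S = 2*S)
1/(C(1/(-59 - 77), -83) + 6755) = 1/(2/(-59 - 77) + 6755) = 1/(2/(-136) + 6755) = 1/(2*(-1/136) + 6755) = 1/(-1/68 + 6755) = 1/(459339/68) = 68/459339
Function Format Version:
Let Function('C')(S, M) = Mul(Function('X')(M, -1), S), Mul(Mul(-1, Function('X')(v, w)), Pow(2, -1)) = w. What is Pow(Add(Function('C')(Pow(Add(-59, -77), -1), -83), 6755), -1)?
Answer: Rational(68, 459339) ≈ 0.00014804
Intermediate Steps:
Function('X')(v, w) = Mul(-2, w)
Function('C')(S, M) = Mul(2, S) (Function('C')(S, M) = Mul(Mul(-2, -1), S) = Mul(2, S))
Pow(Add(Function('C')(Pow(Add(-59, -77), -1), -83), 6755), -1) = Pow(Add(Mul(2, Pow(Add(-59, -77), -1)), 6755), -1) = Pow(Add(Mul(2, Pow(-136, -1)), 6755), -1) = Pow(Add(Mul(2, Rational(-1, 136)), 6755), -1) = Pow(Add(Rational(-1, 68), 6755), -1) = Pow(Rational(459339, 68), -1) = Rational(68, 459339)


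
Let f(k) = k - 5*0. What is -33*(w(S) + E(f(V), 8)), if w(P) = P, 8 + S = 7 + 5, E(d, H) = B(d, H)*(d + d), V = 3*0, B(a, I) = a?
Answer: -132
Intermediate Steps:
V = 0
f(k) = k (f(k) = k + 0 = k)
E(d, H) = 2*d² (E(d, H) = d*(d + d) = d*(2*d) = 2*d²)
S = 4 (S = -8 + (7 + 5) = -8 + 12 = 4)
-33*(w(S) + E(f(V), 8)) = -33*(4 + 2*0²) = -33*(4 + 2*0) = -33*(4 + 0) = -33*4 = -132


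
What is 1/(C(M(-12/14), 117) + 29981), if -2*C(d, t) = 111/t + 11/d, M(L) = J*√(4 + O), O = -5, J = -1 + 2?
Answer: 91200759/2734246785701 - 16731*I/2734246785701 ≈ 3.3355e-5 - 6.1191e-9*I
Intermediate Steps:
J = 1
M(L) = I (M(L) = 1*√(4 - 5) = 1*√(-1) = 1*I = I)
C(d, t) = -111/(2*t) - 11/(2*d) (C(d, t) = -(111/t + 11/d)/2 = -(11/d + 111/t)/2 = -111/(2*t) - 11/(2*d))
1/(C(M(-12/14), 117) + 29981) = 1/((-111/2/117 - 11*(-I)/2) + 29981) = 1/((-111/2*1/117 - (-11)*I/2) + 29981) = 1/((-37/78 + 11*I/2) + 29981) = 1/(2338481/78 + 11*I/2) = 3042*(2338481/78 - 11*I/2)/2734246785701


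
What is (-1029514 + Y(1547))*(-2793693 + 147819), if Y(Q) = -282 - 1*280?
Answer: 2725451306424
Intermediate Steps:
Y(Q) = -562 (Y(Q) = -282 - 280 = -562)
(-1029514 + Y(1547))*(-2793693 + 147819) = (-1029514 - 562)*(-2793693 + 147819) = -1030076*(-2645874) = 2725451306424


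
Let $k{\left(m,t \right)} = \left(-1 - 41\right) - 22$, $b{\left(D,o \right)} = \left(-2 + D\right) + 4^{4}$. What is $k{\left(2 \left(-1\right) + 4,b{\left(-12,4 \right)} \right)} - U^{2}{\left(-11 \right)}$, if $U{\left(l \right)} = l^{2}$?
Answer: $-14705$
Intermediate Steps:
$b{\left(D,o \right)} = 254 + D$ ($b{\left(D,o \right)} = \left(-2 + D\right) + 256 = 254 + D$)
$k{\left(m,t \right)} = -64$ ($k{\left(m,t \right)} = -42 - 22 = -64$)
$k{\left(2 \left(-1\right) + 4,b{\left(-12,4 \right)} \right)} - U^{2}{\left(-11 \right)} = -64 - \left(\left(-11\right)^{2}\right)^{2} = -64 - 121^{2} = -64 - 14641 = -14705$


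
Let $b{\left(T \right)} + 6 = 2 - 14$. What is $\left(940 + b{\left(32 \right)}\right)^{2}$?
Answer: $850084$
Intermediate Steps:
$b{\left(T \right)} = -18$ ($b{\left(T \right)} = -6 + \left(2 - 14\right) = -6 - 12 = -18$)
$\left(940 + b{\left(32 \right)}\right)^{2} = \left(940 - 18\right)^{2} = 922^{2} = 850084$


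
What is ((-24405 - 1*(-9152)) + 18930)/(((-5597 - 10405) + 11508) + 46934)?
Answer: 3677/42440 ≈ 0.086640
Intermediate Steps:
((-24405 - 1*(-9152)) + 18930)/(((-5597 - 10405) + 11508) + 46934) = ((-24405 + 9152) + 18930)/((-16002 + 11508) + 46934) = (-15253 + 18930)/(-4494 + 46934) = 3677/42440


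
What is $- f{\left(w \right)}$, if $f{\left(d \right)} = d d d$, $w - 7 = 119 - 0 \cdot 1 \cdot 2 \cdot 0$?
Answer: $-2000376$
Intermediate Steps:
$w = 126$ ($w = 7 + \left(119 - 0 \cdot 1 \cdot 2 \cdot 0\right) = 7 + \left(119 - 0 \cdot 2 \cdot 0\right) = 7 + \left(119 - 0 \cdot 0\right) = 7 + \left(119 - 0\right) = 7 + \left(119 + 0\right) = 7 + 119 = 126$)
$f{\left(d \right)} = d^{3}$ ($f{\left(d \right)} = d^{2} d = d^{3}$)
$- f{\left(w \right)} = - 126^{3} = \left(-1\right) 2000376 = -2000376$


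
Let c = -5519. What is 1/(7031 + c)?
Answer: 1/1512 ≈ 0.00066138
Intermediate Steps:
1/(7031 + c) = 1/(7031 - 5519) = 1/1512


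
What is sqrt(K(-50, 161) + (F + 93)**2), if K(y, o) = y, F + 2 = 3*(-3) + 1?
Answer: sqrt(6839) ≈ 82.698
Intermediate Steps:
F = -10 (F = -2 + (3*(-3) + 1) = -2 + (-9 + 1) = -2 - 8 = -10)
sqrt(K(-50, 161) + (F + 93)**2) = sqrt(-50 + (-10 + 93)**2) = sqrt(-50 + 83**2) = sqrt(-50 + 6889) = sqrt(6839)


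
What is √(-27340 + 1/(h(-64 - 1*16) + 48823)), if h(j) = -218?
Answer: I*√64589274274895/48605 ≈ 165.35*I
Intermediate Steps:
√(-27340 + 1/(h(-64 - 1*16) + 48823)) = √(-27340 + 1/(-218 + 48823)) = √(-27340 + 1/48605) = √(-1328860699/48605) = I*√64589274274895/48605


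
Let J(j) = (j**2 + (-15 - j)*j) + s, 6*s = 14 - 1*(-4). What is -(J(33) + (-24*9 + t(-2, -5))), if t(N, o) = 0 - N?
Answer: 706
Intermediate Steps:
t(N, o) = -N
s = 3 (s = (14 - 1*(-4))/6 = (14 + 4)/6 = (1/6)*18 = 3)
J(j) = 3 + j**2 + j*(-15 - j) (J(j) = (j**2 + (-15 - j)*j) + 3 = (j**2 + j*(-15 - j)) + 3 = 3 + j**2 + j*(-15 - j))
-(J(33) + (-24*9 + t(-2, -5))) = -((3 - 15*33) + (-24*9 - 1*(-2))) = -((3 - 495) + (-216 + 2)) = -(-492 - 214) = -1*(-706) = 706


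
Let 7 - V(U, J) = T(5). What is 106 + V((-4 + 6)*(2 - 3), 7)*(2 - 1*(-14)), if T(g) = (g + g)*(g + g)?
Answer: -1382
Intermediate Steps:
T(g) = 4*g² (T(g) = (2*g)*(2*g) = 4*g²)
V(U, J) = -93 (V(U, J) = 7 - 4*5² = 7 - 4*25 = 7 - 1*100 = 7 - 100 = -93)
106 + V((-4 + 6)*(2 - 3), 7)*(2 - 1*(-14)) = 106 - 93*(2 - 1*(-14)) = 106 - 93*(2 + 14) = 106 - 93*16 = 106 - 1488 = -1382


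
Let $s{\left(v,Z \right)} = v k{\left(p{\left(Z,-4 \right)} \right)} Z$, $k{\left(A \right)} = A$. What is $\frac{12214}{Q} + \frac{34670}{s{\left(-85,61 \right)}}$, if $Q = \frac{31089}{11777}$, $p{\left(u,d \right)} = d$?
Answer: $\frac{298440818135}{64478586} \approx 4628.5$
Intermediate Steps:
$Q = \frac{31089}{11777}$ ($Q = 31089 \cdot \frac{1}{11777} = \frac{31089}{11777} \approx 2.6398$)
$s{\left(v,Z \right)} = - 4 Z v$ ($s{\left(v,Z \right)} = v \left(-4\right) Z = - 4 v Z = - 4 Z v$)
$\frac{12214}{Q} + \frac{34670}{s{\left(-85,61 \right)}} = \frac{12214}{\frac{31089}{11777}} + \frac{34670}{\left(-4\right) 61 \left(-85\right)} = 12214 \cdot \frac{11777}{31089} + \frac{34670}{20740} = \frac{143844278}{31089} + 34670 \cdot \frac{1}{20740} = \frac{143844278}{31089} + \frac{3467}{2074} = \frac{298440818135}{64478586}$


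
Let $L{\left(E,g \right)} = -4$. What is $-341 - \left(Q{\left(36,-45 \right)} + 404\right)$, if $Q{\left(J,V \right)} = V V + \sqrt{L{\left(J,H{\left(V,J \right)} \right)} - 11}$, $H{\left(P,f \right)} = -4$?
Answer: $-2770 - i \sqrt{15} \approx -2770.0 - 3.873 i$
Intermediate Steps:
$Q{\left(J,V \right)} = V^{2} + i \sqrt{15}$ ($Q{\left(J,V \right)} = V V + \sqrt{-4 - 11} = V^{2} + \sqrt{-15} = V^{2} + i \sqrt{15}$)
$-341 - \left(Q{\left(36,-45 \right)} + 404\right) = -341 - \left(\left(\left(-45\right)^{2} + i \sqrt{15}\right) + 404\right) = -341 - \left(\left(2025 + i \sqrt{15}\right) + 404\right) = -341 - \left(2429 + i \sqrt{15}\right) = -2770 - i \sqrt{15}$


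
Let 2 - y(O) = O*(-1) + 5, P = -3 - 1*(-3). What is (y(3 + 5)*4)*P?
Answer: 0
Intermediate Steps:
P = 0 (P = -3 + 3 = 0)
y(O) = -3 + O (y(O) = 2 - (O*(-1) + 5) = 2 - (-O + 5) = 2 - (5 - O) = 2 + (-5 + O) = -3 + O)
(y(3 + 5)*4)*P = ((-3 + (3 + 5))*4)*0 = ((-3 + 8)*4)*0 = (5*4)*0 = 20*0 = 0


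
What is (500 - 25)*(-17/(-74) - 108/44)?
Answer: -860225/814 ≈ -1056.8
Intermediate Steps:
(500 - 25)*(-17/(-74) - 108/44) = 475*(-17*(-1/74) - 108*1/44) = 475*(17/74 - 27/11) = 475*(-1811/814) = -860225/814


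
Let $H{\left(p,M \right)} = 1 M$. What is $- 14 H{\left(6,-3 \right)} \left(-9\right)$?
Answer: $-378$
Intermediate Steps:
$H{\left(p,M \right)} = M$
$- 14 H{\left(6,-3 \right)} \left(-9\right) = \left(-14\right) \left(-3\right) \left(-9\right) = 42 \left(-9\right) = -378$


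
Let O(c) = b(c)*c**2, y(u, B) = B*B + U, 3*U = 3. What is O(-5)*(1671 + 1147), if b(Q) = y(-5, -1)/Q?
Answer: -28180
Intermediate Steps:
U = 1 (U = (1/3)*3 = 1)
y(u, B) = 1 + B**2 (y(u, B) = B*B + 1 = B**2 + 1 = 1 + B**2)
b(Q) = 2/Q (b(Q) = (1 + (-1)**2)/Q = (1 + 1)/Q = 2/Q)
O(c) = 2*c (O(c) = (2/c)*c**2 = 2*c)
O(-5)*(1671 + 1147) = (2*(-5))*(1671 + 1147) = -10*2818 = -28180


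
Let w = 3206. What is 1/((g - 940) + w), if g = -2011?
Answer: 1/255 ≈ 0.0039216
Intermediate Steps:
1/((g - 940) + w) = 1/((-2011 - 940) + 3206) = 1/(-2951 + 3206) = 1/255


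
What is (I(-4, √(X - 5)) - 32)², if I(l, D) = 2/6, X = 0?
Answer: 9025/9 ≈ 1002.8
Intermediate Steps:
I(l, D) = ⅓ (I(l, D) = 2*(⅙) = ⅓)
(I(-4, √(X - 5)) - 32)² = (⅓ - 32)² = (-95/3)² = 9025/9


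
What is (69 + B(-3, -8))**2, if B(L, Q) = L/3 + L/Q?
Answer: 299209/64 ≈ 4675.1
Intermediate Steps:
B(L, Q) = L/3 + L/Q (B(L, Q) = L*(1/3) + L/Q = L/3 + L/Q)
(69 + B(-3, -8))**2 = (69 + ((1/3)*(-3) - 3/(-8)))**2 = (69 + (-1 - 3*(-1/8)))**2 = (69 + (-1 + 3/8))**2 = (69 - 5/8)**2 = (547/8)**2 = 299209/64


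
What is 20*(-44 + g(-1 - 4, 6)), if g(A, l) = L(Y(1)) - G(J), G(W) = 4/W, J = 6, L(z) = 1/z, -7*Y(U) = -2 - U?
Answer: -2540/3 ≈ -846.67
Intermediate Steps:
Y(U) = 2/7 + U/7 (Y(U) = -(-2 - U)/7 = 2/7 + U/7)
g(A, l) = 5/3 (g(A, l) = 1/(2/7 + (⅐)*1) - 4/6 = 1/(2/7 + ⅐) - 4/6 = 1/(3/7) - 1*⅔ = 7/3 - ⅔ = 5/3)
20*(-44 + g(-1 - 4, 6)) = 20*(-44 + 5/3) = 20*(-127/3) = -2540/3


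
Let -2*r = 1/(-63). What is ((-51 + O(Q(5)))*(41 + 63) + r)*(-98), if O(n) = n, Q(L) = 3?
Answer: 4402937/9 ≈ 4.8922e+5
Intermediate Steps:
r = 1/126 (r = -½/(-63) = -½*(-1/63) = 1/126 ≈ 0.0079365)
((-51 + O(Q(5)))*(41 + 63) + r)*(-98) = ((-51 + 3)*(41 + 63) + 1/126)*(-98) = (-48*104 + 1/126)*(-98) = (-4992 + 1/126)*(-98) = -628991/126*(-98) = 4402937/9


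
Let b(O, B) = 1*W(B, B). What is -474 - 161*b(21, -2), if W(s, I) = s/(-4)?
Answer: -1109/2 ≈ -554.50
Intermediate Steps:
W(s, I) = -s/4 (W(s, I) = s*(-¼) = -s/4)
b(O, B) = -B/4 (b(O, B) = 1*(-B/4) = -B/4)
-474 - 161*b(21, -2) = -474 - (-161)*(-2)/4 = -474 - 161*½ = -474 - 161/2 = -1109/2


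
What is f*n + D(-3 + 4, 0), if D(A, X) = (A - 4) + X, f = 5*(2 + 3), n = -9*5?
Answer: -1128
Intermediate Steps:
n = -45
f = 25 (f = 5*5 = 25)
D(A, X) = -4 + A + X (D(A, X) = (-4 + A) + X = -4 + A + X)
f*n + D(-3 + 4, 0) = 25*(-45) + (-4 + (-3 + 4) + 0) = -1125 + (-4 + 1 + 0) = -1125 - 3 = -1128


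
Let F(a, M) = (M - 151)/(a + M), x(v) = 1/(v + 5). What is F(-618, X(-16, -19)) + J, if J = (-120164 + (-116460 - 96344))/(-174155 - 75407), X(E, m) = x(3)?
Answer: 973541079/616792483 ≈ 1.5784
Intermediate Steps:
x(v) = 1/(5 + v)
X(E, m) = 1/8 (X(E, m) = 1/(5 + 3) = 1/8)
F(a, M) = (-151 + M)/(M + a)
J = 166484/124781 (J = (-120164 - 212804)/(-249562) = -332968*(-1/249562) = 166484/124781 ≈ 1.3342)
F(-618, X(-16, -19)) + J = (-151 + 1/8)/(1/8 - 618) + 166484/124781 = -1207/8/(-4943/8) + 166484/124781 = -8/4943*(-1207/8) + 166484/124781 = 1207/4943 + 166484/124781 = 973541079/616792483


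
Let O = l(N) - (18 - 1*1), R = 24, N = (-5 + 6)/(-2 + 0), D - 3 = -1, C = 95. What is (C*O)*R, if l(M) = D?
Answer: -34200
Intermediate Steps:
D = 2 (D = 3 - 1 = 2)
N = -½ (N = 1/(-2) = 1*(-½) = -½ ≈ -0.50000)
l(M) = 2
O = -15 (O = 2 - (18 - 1*1) = 2 - (18 - 1) = 2 - 1*17 = 2 - 17 = -15)
(C*O)*R = (95*(-15))*24 = -1425*24 = -34200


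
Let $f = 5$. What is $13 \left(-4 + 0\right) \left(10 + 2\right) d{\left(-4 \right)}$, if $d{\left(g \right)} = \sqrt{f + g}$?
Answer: $-624$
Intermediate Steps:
$d{\left(g \right)} = \sqrt{5 + g}$
$13 \left(-4 + 0\right) \left(10 + 2\right) d{\left(-4 \right)} = 13 \left(-4 + 0\right) \left(10 + 2\right) \sqrt{5 - 4} = 13 \left(\left(-4\right) 12\right) \sqrt{1} = 13 \left(-48\right) 1 = \left(-624\right) 1 = -624$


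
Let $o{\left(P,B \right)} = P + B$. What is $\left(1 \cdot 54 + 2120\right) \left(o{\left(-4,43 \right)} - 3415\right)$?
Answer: $-7339424$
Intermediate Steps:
$o{\left(P,B \right)} = B + P$
$\left(1 \cdot 54 + 2120\right) \left(o{\left(-4,43 \right)} - 3415\right) = \left(1 \cdot 54 + 2120\right) \left(\left(43 - 4\right) - 3415\right) = \left(54 + 2120\right) \left(39 - 3415\right) = 2174 \left(-3376\right) = -7339424$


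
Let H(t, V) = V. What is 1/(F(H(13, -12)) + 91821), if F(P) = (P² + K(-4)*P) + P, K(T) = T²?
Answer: 1/91761 ≈ 1.0898e-5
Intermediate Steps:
F(P) = P² + 17*P (F(P) = (P² + (-4)²*P) + P = (P² + 16*P) + P = P² + 17*P)
1/(F(H(13, -12)) + 91821) = 1/(-12*(17 - 12) + 91821) = 1/(-12*5 + 91821) = 1/(-60 + 91821) = 1/91761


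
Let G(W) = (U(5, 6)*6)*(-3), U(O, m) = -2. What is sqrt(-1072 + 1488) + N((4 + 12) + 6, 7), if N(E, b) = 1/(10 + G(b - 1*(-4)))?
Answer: 1/46 + 4*sqrt(26) ≈ 20.418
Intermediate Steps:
G(W) = 36 (G(W) = -2*6*(-3) = -12*(-3) = 36)
N(E, b) = 1/46 (N(E, b) = 1/(10 + 36) = 1/46)
sqrt(-1072 + 1488) + N((4 + 12) + 6, 7) = sqrt(-1072 + 1488) + 1/46 = sqrt(416) + 1/46 = 4*sqrt(26) + 1/46 = 1/46 + 4*sqrt(26)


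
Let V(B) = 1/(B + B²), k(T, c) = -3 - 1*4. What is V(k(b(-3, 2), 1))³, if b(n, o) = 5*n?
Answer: 1/74088 ≈ 1.3497e-5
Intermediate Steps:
k(T, c) = -7 (k(T, c) = -3 - 4 = -7)
V(k(b(-3, 2), 1))³ = (1/((-7)*(1 - 7)))³ = (-⅐/(-6))³ = (-⅐*(-⅙))³ = (1/42)³ = 1/74088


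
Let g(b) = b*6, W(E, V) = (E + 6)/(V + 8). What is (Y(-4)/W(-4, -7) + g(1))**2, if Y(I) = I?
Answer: 16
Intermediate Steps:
W(E, V) = (6 + E)/(8 + V)
g(b) = 6*b
(Y(-4)/W(-4, -7) + g(1))**2 = (-4*(8 - 7)/(6 - 4) + 6*1)**2 = (-4/(2/1) + 6)**2 = (-4/(1*2) + 6)**2 = (-4/2 + 6)**2 = (-4*1/2 + 6)**2 = (-2 + 6)**2 = 4**2 = 16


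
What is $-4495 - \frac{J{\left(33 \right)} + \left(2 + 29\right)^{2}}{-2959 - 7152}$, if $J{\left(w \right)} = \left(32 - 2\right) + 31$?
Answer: $- \frac{45447923}{10111} \approx -4494.9$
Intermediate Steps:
$J{\left(w \right)} = 61$ ($J{\left(w \right)} = 30 + 31 = 61$)
$-4495 - \frac{J{\left(33 \right)} + \left(2 + 29\right)^{2}}{-2959 - 7152} = -4495 - \frac{61 + \left(2 + 29\right)^{2}}{-2959 - 7152} = -4495 - \frac{61 + 31^{2}}{-10111} = -4495 - \left(61 + 961\right) \left(- \frac{1}{10111}\right) = -4495 - 1022 \left(- \frac{1}{10111}\right) = -4495 - - \frac{1022}{10111} = -4495 + \frac{1022}{10111} = - \frac{45447923}{10111}$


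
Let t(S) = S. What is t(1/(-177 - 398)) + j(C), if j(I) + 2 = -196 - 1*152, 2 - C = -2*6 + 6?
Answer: -201251/575 ≈ -350.00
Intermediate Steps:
C = 8 (C = 2 - (-2*6 + 6) = 2 - (-12 + 6) = 2 - 1*(-6) = 2 + 6 = 8)
j(I) = -350 (j(I) = -2 + (-196 - 1*152) = -2 + (-196 - 152) = -2 - 348 = -350)
t(1/(-177 - 398)) + j(C) = 1/(-177 - 398) - 350 = 1/(-575) - 350 = -1/575 - 350 = -201251/575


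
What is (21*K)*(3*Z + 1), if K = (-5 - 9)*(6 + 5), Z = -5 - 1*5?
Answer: 93786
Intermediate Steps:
Z = -10 (Z = -5 - 5 = -10)
K = -154 (K = -14*11 = -154)
(21*K)*(3*Z + 1) = (21*(-154))*(3*(-10) + 1) = -3234*(-30 + 1) = -3234*(-29) = 93786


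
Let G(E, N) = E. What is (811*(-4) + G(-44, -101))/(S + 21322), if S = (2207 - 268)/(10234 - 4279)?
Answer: -19580040/126974449 ≈ -0.15420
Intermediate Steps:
S = 1939/5955 ≈ 0.32561
(811*(-4) + G(-44, -101))/(S + 21322) = (811*(-4) - 44)/(1939/5955 + 21322) = (-3244 - 44)/(126974449/5955) = -3288*5955/126974449 = -19580040/126974449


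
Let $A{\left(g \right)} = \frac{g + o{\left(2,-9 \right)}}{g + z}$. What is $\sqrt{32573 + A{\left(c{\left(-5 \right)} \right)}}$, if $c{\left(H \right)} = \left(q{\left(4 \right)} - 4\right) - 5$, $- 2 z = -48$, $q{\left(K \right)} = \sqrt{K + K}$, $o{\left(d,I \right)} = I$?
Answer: $\frac{\sqrt{488577 + 65148 \sqrt{2}}}{\sqrt{15 + 2 \sqrt{2}}} \approx 180.48$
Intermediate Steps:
$q{\left(K \right)} = \sqrt{2} \sqrt{K}$ ($q{\left(K \right)} = \sqrt{2 K} = \sqrt{2} \sqrt{K}$)
$z = 24$ ($z = \left(- \frac{1}{2}\right) \left(-48\right) = 24$)
$c{\left(H \right)} = -9 + 2 \sqrt{2}$ ($c{\left(H \right)} = \left(\sqrt{2} \sqrt{4} - 4\right) - 5 = \left(\sqrt{2} \cdot 2 - 4\right) - 5 = \left(2 \sqrt{2} - 4\right) - 5 = \left(-4 + 2 \sqrt{2}\right) - 5 = -9 + 2 \sqrt{2}$)
$A{\left(g \right)} = \frac{-9 + g}{24 + g}$ ($A{\left(g \right)} = \frac{g - 9}{g + 24} = \frac{-9 + g}{24 + g}$)
$\sqrt{32573 + A{\left(c{\left(-5 \right)} \right)}} = \sqrt{32573 + \frac{-9 - \left(9 - 2 \sqrt{2}\right)}{24 - \left(9 - 2 \sqrt{2}\right)}} = \sqrt{32573 + \frac{-18 + 2 \sqrt{2}}{15 + 2 \sqrt{2}}}$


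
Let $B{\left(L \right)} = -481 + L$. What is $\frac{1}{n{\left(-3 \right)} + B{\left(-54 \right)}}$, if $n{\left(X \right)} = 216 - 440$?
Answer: $- \frac{1}{759} \approx -0.0013175$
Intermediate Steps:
$n{\left(X \right)} = -224$
$\frac{1}{n{\left(-3 \right)} + B{\left(-54 \right)}} = \frac{1}{-224 - 535} = \frac{1}{-759} = - \frac{1}{759}$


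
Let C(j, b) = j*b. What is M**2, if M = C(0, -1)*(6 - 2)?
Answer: 0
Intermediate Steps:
C(j, b) = b*j
M = 0 (M = (-1*0)*(6 - 2) = 0*4 = 0)
M**2 = 0**2 = 0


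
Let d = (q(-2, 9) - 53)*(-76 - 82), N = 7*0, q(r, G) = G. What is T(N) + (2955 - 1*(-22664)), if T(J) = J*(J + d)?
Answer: 25619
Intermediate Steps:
N = 0
d = 6952 (d = (9 - 53)*(-76 - 82) = -44*(-158) = 6952)
T(J) = J*(6952 + J) (T(J) = J*(J + 6952) = J*(6952 + J))
T(N) + (2955 - 1*(-22664)) = 0*(6952 + 0) + (2955 - 1*(-22664)) = 0*6952 + (2955 + 22664) = 0 + 25619 = 25619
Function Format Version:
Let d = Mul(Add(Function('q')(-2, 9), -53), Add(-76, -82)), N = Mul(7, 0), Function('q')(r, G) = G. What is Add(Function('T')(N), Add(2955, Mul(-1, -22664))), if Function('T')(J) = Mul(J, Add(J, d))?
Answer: 25619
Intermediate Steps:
N = 0
d = 6952 (d = Mul(Add(9, -53), Add(-76, -82)) = Mul(-44, -158) = 6952)
Function('T')(J) = Mul(J, Add(6952, J)) (Function('T')(J) = Mul(J, Add(J, 6952)) = Mul(J, Add(6952, J)))
Add(Function('T')(N), Add(2955, Mul(-1, -22664))) = Add(Mul(0, Add(6952, 0)), Add(2955, Mul(-1, -22664))) = Add(Mul(0, 6952), Add(2955, 22664)) = Add(0, 25619) = 25619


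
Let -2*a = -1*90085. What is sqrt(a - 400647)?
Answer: I*sqrt(1422418)/2 ≈ 596.33*I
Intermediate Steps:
a = 90085/2 (a = -(-1)*90085/2 = -1/2*(-90085) = 90085/2 ≈ 45043.)
sqrt(a - 400647) = sqrt(90085/2 - 400647) = sqrt(-711209/2) = I*sqrt(1422418)/2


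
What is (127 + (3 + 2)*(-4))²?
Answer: 11449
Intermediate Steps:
(127 + (3 + 2)*(-4))² = (127 + 5*(-4))² = (127 - 20)² = 107² = 11449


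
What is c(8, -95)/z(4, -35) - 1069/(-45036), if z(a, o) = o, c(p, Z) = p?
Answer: -322873/1576260 ≈ -0.20483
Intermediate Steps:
c(8, -95)/z(4, -35) - 1069/(-45036) = 8/(-35) - 1069/(-45036) = 8*(-1/35) - 1069*(-1/45036) = -8/35 + 1069/45036 = -322873/1576260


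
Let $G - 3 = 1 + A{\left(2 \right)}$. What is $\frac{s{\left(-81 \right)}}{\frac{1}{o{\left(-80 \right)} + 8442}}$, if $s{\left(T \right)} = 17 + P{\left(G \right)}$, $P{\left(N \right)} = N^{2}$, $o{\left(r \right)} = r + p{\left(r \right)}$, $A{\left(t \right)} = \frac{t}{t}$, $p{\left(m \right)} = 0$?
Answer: $351204$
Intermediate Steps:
$A{\left(t \right)} = 1$
$o{\left(r \right)} = r$ ($o{\left(r \right)} = r + 0 = r$)
$G = 5$ ($G = 3 + \left(1 + 1\right) = 3 + 2 = 5$)
$s{\left(T \right)} = 42$ ($s{\left(T \right)} = 17 + 5^{2} = 17 + 25 = 42$)
$\frac{s{\left(-81 \right)}}{\frac{1}{o{\left(-80 \right)} + 8442}} = \frac{42}{\frac{1}{-80 + 8442}} = \frac{42}{\frac{1}{8362}} = 42 \frac{1}{\frac{1}{8362}} = 42 \cdot 8362 = 351204$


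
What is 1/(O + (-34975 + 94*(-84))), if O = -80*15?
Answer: -1/44071 ≈ -2.2691e-5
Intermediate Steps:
O = -1200
1/(O + (-34975 + 94*(-84))) = 1/(-1200 + (-34975 + 94*(-84))) = 1/(-1200 + (-34975 - 7896)) = 1/(-1200 - 42871) = 1/(-44071) = -1/44071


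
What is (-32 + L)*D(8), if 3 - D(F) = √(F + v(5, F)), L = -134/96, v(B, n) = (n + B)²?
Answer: -1603/16 + 1603*√177/48 ≈ 344.12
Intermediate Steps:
v(B, n) = (B + n)²
L = -67/48 (L = -134*1/96 = -67/48 ≈ -1.3958)
D(F) = 3 - √(F + (5 + F)²)
(-32 + L)*D(8) = (-32 - 67/48)*(3 - √(8 + (5 + 8)²)) = -1603*(3 - √(8 + 13²))/48 = -1603*(3 - √(8 + 169))/48 = -1603*(3 - √177)/48 = -1603/16 + 1603*√177/48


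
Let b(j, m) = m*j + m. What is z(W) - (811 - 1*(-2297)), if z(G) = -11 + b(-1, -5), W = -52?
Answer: -3119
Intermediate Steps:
b(j, m) = m + j*m (b(j, m) = j*m + m = m + j*m)
z(G) = -11 (z(G) = -11 - 5*(1 - 1) = -11 - 5*0 = -11 + 0 = -11)
z(W) - (811 - 1*(-2297)) = -11 - (811 - 1*(-2297)) = -11 - (811 + 2297) = -11 - 1*3108 = -11 - 3108 = -3119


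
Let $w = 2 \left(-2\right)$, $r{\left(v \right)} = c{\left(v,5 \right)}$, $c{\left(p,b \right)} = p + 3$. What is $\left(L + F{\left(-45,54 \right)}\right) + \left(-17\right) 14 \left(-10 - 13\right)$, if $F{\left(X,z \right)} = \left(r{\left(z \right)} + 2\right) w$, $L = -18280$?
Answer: $-13042$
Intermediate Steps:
$c{\left(p,b \right)} = 3 + p$
$r{\left(v \right)} = 3 + v$
$w = -4$
$F{\left(X,z \right)} = -20 - 4 z$ ($F{\left(X,z \right)} = \left(\left(3 + z\right) + 2\right) \left(-4\right) = \left(5 + z\right) \left(-4\right) = -20 - 4 z$)
$\left(L + F{\left(-45,54 \right)}\right) + \left(-17\right) 14 \left(-10 - 13\right) = \left(-18280 - 236\right) + \left(-17\right) 14 \left(-10 - 13\right) = \left(-18280 - 236\right) - -5474 = \left(-18280 - 236\right) + 5474 = -18516 + 5474 = -13042$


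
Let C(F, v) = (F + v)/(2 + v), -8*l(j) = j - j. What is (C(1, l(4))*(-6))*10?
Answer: -30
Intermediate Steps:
l(j) = 0 (l(j) = -(j - j)/8 = -1/8*0 = 0)
C(F, v) = (F + v)/(2 + v)
(C(1, l(4))*(-6))*10 = (((1 + 0)/(2 + 0))*(-6))*10 = ((1/2)*(-6))*10 = -3*10 = -30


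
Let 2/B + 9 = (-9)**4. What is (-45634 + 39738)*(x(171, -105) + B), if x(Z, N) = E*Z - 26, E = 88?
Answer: -72538595602/819 ≈ -8.8570e+7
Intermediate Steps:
x(Z, N) = -26 + 88*Z (x(Z, N) = 88*Z - 26 = -26 + 88*Z)
B = 1/3276 (B = 2/(-9 + (-9)**4) = 2/(-9 + 6561) = 2/6552 = 2*(1/6552) = 1/3276 ≈ 0.00030525)
(-45634 + 39738)*(x(171, -105) + B) = (-45634 + 39738)*((-26 + 88*171) + 1/3276) = -5896*((-26 + 15048) + 1/3276) = -5896*(15022 + 1/3276) = -5896*49212073/3276 = -72538595602/819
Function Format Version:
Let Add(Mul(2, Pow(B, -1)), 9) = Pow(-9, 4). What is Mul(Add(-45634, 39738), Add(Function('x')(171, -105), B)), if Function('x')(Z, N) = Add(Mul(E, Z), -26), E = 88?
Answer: Rational(-72538595602, 819) ≈ -8.8570e+7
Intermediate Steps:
Function('x')(Z, N) = Add(-26, Mul(88, Z)) (Function('x')(Z, N) = Add(Mul(88, Z), -26) = Add(-26, Mul(88, Z)))
B = Rational(1, 3276) (B = Mul(2, Pow(Add(-9, Pow(-9, 4)), -1)) = Mul(2, Pow(Add(-9, 6561), -1)) = Mul(2, Pow(6552, -1)) = Mul(2, Rational(1, 6552)) = Rational(1, 3276) ≈ 0.00030525)
Mul(Add(-45634, 39738), Add(Function('x')(171, -105), B)) = Mul(Add(-45634, 39738), Add(Add(-26, Mul(88, 171)), Rational(1, 3276))) = Mul(-5896, Add(Add(-26, 15048), Rational(1, 3276))) = Mul(-5896, Add(15022, Rational(1, 3276))) = Mul(-5896, Rational(49212073, 3276)) = Rational(-72538595602, 819)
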